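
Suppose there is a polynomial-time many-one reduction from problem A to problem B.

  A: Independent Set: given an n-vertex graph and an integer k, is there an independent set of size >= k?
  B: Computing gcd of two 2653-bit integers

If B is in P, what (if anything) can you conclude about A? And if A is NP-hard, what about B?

A poly-time reduction A <=_p B means any A-instance can be transformed to a B-instance in poly time.
If B is in P: compose the reduction with B's poly-time algorithm to solve A in poly time, so A is in P.
If A is NP-hard: every NP problem reduces to A, which reduces to B; composing reductions, every NP problem reduces to B, so B is NP-hard.
(Here in fact A is NP-complete and B is in P, so no such reduction is known -- its existence would imply P = NP; the analysis concerns only what the assumed reduction would or would not let you conclude.)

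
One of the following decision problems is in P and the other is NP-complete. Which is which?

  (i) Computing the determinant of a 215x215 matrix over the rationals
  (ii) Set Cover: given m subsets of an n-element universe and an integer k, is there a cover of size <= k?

(i) is P: Gaussian elimination runs in O(n^3).
(ii) is NP-complete: one of Karp's 21 NP-complete problems (with k part of the input).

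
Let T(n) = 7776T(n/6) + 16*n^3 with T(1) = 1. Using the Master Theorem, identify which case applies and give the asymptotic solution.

a=7776, b=6, f(n)=16*n^3.
log_6(7776) = 5 > 3.
Since f(n) = O(n^3) is polynomially smaller than n^5, Case 1 applies.
T(n) = Theta(n^5).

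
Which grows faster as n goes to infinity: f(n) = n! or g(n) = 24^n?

f(n) = n! grows faster: n!/24^n -> infinity by Stirling.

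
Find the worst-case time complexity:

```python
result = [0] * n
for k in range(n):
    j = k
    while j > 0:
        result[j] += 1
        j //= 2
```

Time complexity: O(n log n).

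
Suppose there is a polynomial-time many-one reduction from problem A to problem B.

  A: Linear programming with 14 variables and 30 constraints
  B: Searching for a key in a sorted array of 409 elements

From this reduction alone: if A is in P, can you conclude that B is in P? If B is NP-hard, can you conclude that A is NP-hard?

A poly-time reduction A <=_p B transfers tractability DOWN (B easy => A easy) and hardness UP (A hard => B hard), not the reverse.
From A in P, the reduction alone does NOT give B in P: any problem in P trivially reduces to SAT, yet SAT is not known to be in P.
From B NP-hard, the reduction alone does NOT give A NP-hard: again, easy problems reduce to hard ones.
(Here in fact A is P and B is P.)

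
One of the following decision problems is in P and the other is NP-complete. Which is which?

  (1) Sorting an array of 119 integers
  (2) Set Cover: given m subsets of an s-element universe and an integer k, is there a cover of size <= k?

(1) is P: merge sort runs in O(n log n).
(2) is NP-complete: one of Karp's 21 NP-complete problems (with k part of the input).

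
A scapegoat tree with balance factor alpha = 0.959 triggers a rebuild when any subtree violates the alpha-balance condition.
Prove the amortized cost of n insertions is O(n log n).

Define potential Phi = c * sum of |size(left(v)) - size(right(v))| over all nodes. An insertion at depth d costs O(d) = O(log n) and increases Phi by O(log n). When a rebuild of subtree of size s occurs, it costs O(s) but reduces Phi by Omega(s). With alpha = 0.959, between rebuilds Omega(s) insertions must occur. Amortized cost per insertion: O(log n).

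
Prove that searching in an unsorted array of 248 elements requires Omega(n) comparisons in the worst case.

An adversary can always place the target in the last position checked. Until all 248 positions are examined, the target might be in any unchecked position. Therefore 248 comparisons are necessary.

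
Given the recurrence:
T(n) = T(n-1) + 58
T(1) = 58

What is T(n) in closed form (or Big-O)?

Unrolling: T(n) = T(n-1) + 58 = T(n-2) + 2*58 = ... = T(1) + (n-1)*58 = 58 + (n-1)*58 = 58n.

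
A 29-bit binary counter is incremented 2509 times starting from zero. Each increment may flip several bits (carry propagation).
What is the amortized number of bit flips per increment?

Bit i flips on every 2^i-th increment, so over 2509 increments bit i flips floor(2509/2^i) times. Summing over i: total flips < 2 * 2509. Amortized: < 2 = O(1) per increment.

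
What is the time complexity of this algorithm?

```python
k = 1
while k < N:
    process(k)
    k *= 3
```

Time complexity: O(log n).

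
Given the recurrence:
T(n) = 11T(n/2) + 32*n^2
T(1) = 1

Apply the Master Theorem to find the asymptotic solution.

a=11, b=2, f(n)=32*n^2. log_2(11) = 3.459. Case 1 of Master Theorem: T(n) = O(n^3.459).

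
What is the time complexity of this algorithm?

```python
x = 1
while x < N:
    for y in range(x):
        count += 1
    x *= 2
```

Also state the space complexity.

Time complexity: O(n).
Space complexity: O(1).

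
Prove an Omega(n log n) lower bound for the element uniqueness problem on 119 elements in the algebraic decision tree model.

In the algebraic decision tree model, element uniqueness on 119 elements is equivalent to determining which cell of an arrangement of C(119,2) = 7021 hyperplanes x_i = x_j contains the input point. Ben-Or's theorem shows this requires Omega(n log n).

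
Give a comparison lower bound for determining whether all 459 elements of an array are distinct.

In the algebraic decision-tree model, the YES region for element distinctness on 459 elements has 459! connected components (one per ordering). Ben-Or's theorem then gives a lower bound of Omega(log(n!)) = Omega(n log n).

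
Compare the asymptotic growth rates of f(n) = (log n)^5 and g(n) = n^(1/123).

g(n) = n^(1/123) grows faster: any positive power of n dominates any polylog.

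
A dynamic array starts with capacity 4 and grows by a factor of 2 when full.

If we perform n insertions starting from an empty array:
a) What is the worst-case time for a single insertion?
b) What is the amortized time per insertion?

(a) Worst-case single insertion: O(n) -- when the array is full at capacity c, the resize copies all c elements, and c can be Theta(n).
(b) Resizes happen at sizes 4, 8, 16, ... Total copy cost for n insertions: 4 + 8 + ... = O(n) (geometric series with ratio 1/2). Amortized cost per insertion: O(n)/n = O(1).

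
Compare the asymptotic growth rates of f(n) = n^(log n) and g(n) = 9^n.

g(n) = 9^n grows faster: take logs: log(n^(log n)) = (log n)^2, log(9^n) = n log 9; n dominates (log n)^2.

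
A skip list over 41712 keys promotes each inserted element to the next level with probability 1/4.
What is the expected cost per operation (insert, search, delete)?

Expected number of levels is O(log_4(41712)) = O(log n). A search visits O(1) expected nodes per level over O(log n) levels. Insert/delete are a search plus O(1) pointer updates per level. Expected O(log n) per operation.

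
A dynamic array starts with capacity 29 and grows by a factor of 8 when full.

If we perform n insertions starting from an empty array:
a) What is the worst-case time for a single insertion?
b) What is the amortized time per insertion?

(a) Worst-case single insertion: O(n) -- when the array is full at capacity c, the resize copies all c elements, and c can be Theta(n).
(b) Resizes happen at sizes 29, 232, 1856, ... Total copy cost for n insertions: 29 + 232 + ... = O(n) (geometric series with ratio 1/8). Amortized cost per insertion: O(n)/n = O(1).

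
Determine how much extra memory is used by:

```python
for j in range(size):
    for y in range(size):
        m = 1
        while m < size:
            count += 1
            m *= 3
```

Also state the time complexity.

Space complexity: O(1).
Only a constant amount of auxiliary storage is used; nothing grows with n.
Time complexity: O(n^2 log n).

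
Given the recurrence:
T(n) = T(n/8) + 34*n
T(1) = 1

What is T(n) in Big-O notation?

Geometric series: 34*n*(1 + 1/8 + 1/8^2 + ...) = O(n). T(n) = O(n).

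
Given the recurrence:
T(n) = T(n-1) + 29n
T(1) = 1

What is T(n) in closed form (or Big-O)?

Unrolling: T(n) = 1 + 29*(2 + 3 + ... + n) = 1 + 29*(n(n+1)/2 - 1) = O(n^2).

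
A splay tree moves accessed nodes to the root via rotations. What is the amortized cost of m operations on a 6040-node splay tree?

Using a potential function Phi = sum of log(size of subtree) for each node, each splay operation has amortized cost O(log n) where n = 6040. Bad individual operations (O(n)) are offset by decreased potential.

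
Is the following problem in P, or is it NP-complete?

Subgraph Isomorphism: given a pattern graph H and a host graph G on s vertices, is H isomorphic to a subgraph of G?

This problem is NP-complete: generalizes Clique and Hamiltonian Path (pattern size is part of the input).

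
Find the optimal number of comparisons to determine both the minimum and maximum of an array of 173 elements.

Naive approach: 344 comparisons (172 for max + 172 for min).
Optimal: Compare elements in pairs first (floor(n/2) = 86 comparisons), then find max among winners and min among losers (86 comparisons each).
Total: ceil(3n/2) - 2 = 258 comparisons. An adversary argument shows this is also a lower bound.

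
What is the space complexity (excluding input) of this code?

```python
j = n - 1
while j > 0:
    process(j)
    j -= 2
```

Space complexity: O(1).
Only a constant amount of auxiliary storage is used; nothing grows with n.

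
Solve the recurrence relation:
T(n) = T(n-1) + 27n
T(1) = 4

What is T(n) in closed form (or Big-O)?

Unrolling: T(n) = 4 + 27*(2 + 3 + ... + n) = 4 + 27*(n(n+1)/2 - 1) = O(n^2).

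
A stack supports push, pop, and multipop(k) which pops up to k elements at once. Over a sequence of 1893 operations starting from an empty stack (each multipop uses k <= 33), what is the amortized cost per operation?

Each element is pushed exactly once and popped at most once (whether by pop or as part of a multipop). So the total number of individual pops over the whole sequence is at most the number of pushes, which is at most 1893. Total work <= 2 * 1893, hence O(1) amortized per operation.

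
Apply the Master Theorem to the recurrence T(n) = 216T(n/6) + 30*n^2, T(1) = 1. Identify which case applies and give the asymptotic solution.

a=216, b=6, f(n)=30*n^2.
log_6(216) = 3 > 2.
Since f(n) = O(n^2) is polynomially smaller than n^3, Case 1 applies.
T(n) = Theta(n^3).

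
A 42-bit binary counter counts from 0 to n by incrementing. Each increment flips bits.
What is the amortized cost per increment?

Bit i flips every 2^i increments. Total flips over n increments: sum_{i=0}^{42} n/2^i < 2n. Amortized cost: 2n/n = O(1).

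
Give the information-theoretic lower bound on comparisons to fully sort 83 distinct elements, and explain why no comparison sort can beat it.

A comparison sort is a binary decision tree whose leaves are the 83! = 39455239697206586511897471180120610571436503407643446275224357528369751562996629334879591940103770870906880000000000000000000 possible output permutations. A binary tree with L leaves has height >= ceil(log_2(L)). So any comparison sort needs >= ceil(log_2(83!)) = 414 comparisons in the worst case.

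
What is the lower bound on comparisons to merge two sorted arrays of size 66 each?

To merge two sorted arrays of size 66, we need at least 131 comparisons in the worst case. An adversary can force every element to be compared.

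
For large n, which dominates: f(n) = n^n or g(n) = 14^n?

f(n) = n^n grows faster: n^n / 14^n = (n/14)^n -> infinity once n > 14.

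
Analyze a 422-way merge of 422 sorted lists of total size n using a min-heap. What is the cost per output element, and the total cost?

Maintain a min-heap of size 422 holding the current head of each list. Each output step does one extract-min (O(log 422)) and one insert of that list's next element (O(log 422)). Each of the n elements passes through the heap exactly once, so the total cost is O(n log 422), i.e. O(log 422) per output element.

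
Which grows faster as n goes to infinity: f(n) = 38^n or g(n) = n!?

g(n) = n! grows faster: n!/38^n -> infinity by Stirling.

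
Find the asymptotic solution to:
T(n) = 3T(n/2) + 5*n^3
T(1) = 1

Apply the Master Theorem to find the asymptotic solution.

a=3, b=2, f(n)=5*n^3. log_2(3) = 1.585 < 3. Case 3: T(n) = O(n^3).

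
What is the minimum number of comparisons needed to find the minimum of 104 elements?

Finding the minimum requires 103 comparisons, identical reasoning to finding the maximum. Each comparison eliminates one candidate.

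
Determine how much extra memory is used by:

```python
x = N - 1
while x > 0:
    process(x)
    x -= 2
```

Space complexity: O(1).
Only a constant amount of auxiliary storage is used; nothing grows with n.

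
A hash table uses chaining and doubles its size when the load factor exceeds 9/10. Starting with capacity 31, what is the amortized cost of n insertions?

Rehashing occurs when load exceeds 9/10. Total rehash cost is geometric series summing to O(n). Each insertion itself is O(1). Amortized: O(1).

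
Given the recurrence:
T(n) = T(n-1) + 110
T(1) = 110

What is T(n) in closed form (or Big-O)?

Unrolling: T(n) = T(n-1) + 110 = T(n-2) + 2*110 = ... = T(1) + (n-1)*110 = 110 + (n-1)*110 = 110n.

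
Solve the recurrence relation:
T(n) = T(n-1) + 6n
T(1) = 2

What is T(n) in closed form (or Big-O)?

Unrolling: T(n) = 2 + 6*(2 + 3 + ... + n) = 2 + 6*(n(n+1)/2 - 1) = O(n^2).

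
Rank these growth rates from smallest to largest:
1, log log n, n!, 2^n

Ordered by growth rate: 1 < log log n < 2^n < n!.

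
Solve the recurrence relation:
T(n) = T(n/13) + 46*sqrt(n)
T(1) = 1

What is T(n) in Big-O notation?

Each level contributes sqrt(n/13^k). Geometric series with ratio 1/sqrt(13) < 1 sums to O(sqrt(n)).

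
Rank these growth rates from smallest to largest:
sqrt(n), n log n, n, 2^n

Ordered by growth rate: sqrt(n) < n < n log n < 2^n.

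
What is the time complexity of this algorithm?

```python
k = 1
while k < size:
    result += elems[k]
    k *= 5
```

Time complexity: O(log n).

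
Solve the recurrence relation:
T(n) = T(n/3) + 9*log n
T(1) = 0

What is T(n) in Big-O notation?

Each of the log_3(n) levels adds O(log n). T(n) = O(log^2 n).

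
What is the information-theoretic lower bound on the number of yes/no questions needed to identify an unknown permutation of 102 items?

There are 102! = 961446671503512660926865558697259548455355905059659464369444714048531715130254590603314961882364451384985595980362059157503710042865532928000000000000000000000000 permutations. Each yes/no question gives at most 1 bit, so at least ceil(log_2(961446671503512660926865558697259548455355905059659464369444714048531715130254590603314961882364451384985595980362059157503710042865532928000000000000000000000000)) = 539 questions are needed.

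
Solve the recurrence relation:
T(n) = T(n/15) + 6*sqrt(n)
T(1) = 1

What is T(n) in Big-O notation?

Each level contributes sqrt(n/15^k). Geometric series with ratio 1/sqrt(15) < 1 sums to O(sqrt(n)).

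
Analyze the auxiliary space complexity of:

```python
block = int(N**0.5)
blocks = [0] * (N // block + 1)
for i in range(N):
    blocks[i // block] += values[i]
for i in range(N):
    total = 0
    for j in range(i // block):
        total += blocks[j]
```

Space complexity: O(sqrt(n)).
Storage scales with sqrt(n).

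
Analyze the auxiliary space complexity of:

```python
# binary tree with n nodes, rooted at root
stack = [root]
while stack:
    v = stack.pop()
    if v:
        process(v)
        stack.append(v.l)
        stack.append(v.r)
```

Space complexity: O(n).
Auxiliary storage grows linearly with the input size n in the worst case.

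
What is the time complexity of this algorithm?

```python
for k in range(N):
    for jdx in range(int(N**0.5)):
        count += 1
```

Time complexity: O(n * sqrt(n)).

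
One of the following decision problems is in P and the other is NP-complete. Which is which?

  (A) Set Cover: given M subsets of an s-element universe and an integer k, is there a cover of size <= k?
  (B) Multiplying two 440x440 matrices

(A) is NP-complete: one of Karp's 21 NP-complete problems (with k part of the input).
(B) is P: the schoolbook algorithm runs in O(n^3).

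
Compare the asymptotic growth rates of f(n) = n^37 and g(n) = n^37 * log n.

g(n) = n^37 * log n grows faster: extra log n factor -> infinity.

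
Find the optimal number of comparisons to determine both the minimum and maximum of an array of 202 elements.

Naive approach: 402 comparisons (201 for max + 201 for min).
Optimal: Compare elements in pairs first (floor(n/2) = 101 comparisons), then find max among winners and min among losers (100 comparisons each).
Total: ceil(3n/2) - 2 = 301 comparisons. An adversary argument shows this is also a lower bound.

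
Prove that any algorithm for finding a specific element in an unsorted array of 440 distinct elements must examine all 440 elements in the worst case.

Adversary argument: if the algorithm examines fewer than 440 elements, the adversary places the target in an unexamined position. The algorithm cannot distinguish 'not present' from 'in unexamined position'.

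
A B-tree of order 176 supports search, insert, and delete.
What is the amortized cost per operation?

B-tree of order 176 has height O(log_176 n). Each operation traverses the tree height. Splits during insert and merges during delete are O(1) each and occur at most once per level. Total cost per operation: O(log_176 n).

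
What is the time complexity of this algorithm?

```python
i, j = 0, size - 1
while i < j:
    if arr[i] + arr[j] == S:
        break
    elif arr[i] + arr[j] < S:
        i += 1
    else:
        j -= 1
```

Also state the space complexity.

Time complexity: O(n).
Space complexity: O(1).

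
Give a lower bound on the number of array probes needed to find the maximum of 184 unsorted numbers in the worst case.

Adversary: any unprobed cell could hold a value larger than everything seen so far. If fewer than 184 cells are probed, the adversary places the max in an unprobed cell. So all 184 cells must be examined; together with 184-1 comparisons this is tight.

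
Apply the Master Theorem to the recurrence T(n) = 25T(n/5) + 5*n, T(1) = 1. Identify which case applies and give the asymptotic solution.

a=25, b=5, f(n)=5*n.
log_5(25) = 2 > 1.
Since f(n) = O(n^1) is polynomially smaller than n^2, Case 1 applies.
T(n) = Theta(n^2).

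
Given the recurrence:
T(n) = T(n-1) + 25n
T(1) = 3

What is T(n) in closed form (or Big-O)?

Unrolling: T(n) = 3 + 25*(2 + 3 + ... + n) = 3 + 25*(n(n+1)/2 - 1) = O(n^2).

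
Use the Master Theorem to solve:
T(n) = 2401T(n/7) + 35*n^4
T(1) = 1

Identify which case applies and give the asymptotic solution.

a=2401, b=7, f(n)=35*n^4.
log_7(2401) = 4, so n^(log_b(a)) = n^4.
f(n) = Theta(n^4), so Case 2 applies.
T(n) = Theta(n^4 log n).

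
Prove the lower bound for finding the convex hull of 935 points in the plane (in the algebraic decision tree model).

Reduction from sorting: given 935 numbers x_1,...,x_{935}, map x_i to the point (x_i, x_i^2) on the parabola y = x^2. All points are on the convex hull, and walking the hull gives them in sorted x-order. Since sorting requires Omega(n log n), so does planar convex hull.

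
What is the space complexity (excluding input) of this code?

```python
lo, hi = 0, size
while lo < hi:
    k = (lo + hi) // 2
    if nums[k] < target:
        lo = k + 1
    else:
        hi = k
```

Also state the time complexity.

Space complexity: O(1).
Only a constant amount of auxiliary storage is used; nothing grows with n.
Time complexity: O(log n).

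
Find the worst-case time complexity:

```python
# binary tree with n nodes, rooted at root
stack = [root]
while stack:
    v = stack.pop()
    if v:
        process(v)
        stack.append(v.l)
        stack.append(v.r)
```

Time complexity: O(n).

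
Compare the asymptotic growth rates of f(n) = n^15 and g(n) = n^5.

f(n) = n^15 grows faster: n^15/n^5 = n^10 -> infinity.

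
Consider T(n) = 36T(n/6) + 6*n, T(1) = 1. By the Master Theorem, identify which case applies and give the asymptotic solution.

a=36, b=6, f(n)=6*n.
log_6(36) = 2 > 1.
Since f(n) = O(n^1) is polynomially smaller than n^2, Case 1 applies.
T(n) = Theta(n^2).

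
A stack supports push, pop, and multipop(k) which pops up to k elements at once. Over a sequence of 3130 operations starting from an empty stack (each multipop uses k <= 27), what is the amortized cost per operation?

Each element is pushed exactly once and popped at most once (whether by pop or as part of a multipop). So the total number of individual pops over the whole sequence is at most the number of pushes, which is at most 3130. Total work <= 2 * 3130, hence O(1) amortized per operation.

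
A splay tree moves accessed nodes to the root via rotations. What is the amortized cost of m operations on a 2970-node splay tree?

Using a potential function Phi = sum of log(size of subtree) for each node, each splay operation has amortized cost O(log n) where n = 2970. Bad individual operations (O(n)) are offset by decreased potential.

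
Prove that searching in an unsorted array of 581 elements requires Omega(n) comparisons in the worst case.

An adversary can always place the target in the last position checked. Until all 581 positions are examined, the target might be in any unchecked position. Therefore 581 comparisons are necessary.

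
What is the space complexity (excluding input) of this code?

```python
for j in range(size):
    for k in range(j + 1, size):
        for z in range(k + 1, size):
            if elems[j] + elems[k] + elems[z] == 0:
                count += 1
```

Space complexity: O(1).
Only a constant amount of auxiliary storage is used; nothing grows with n.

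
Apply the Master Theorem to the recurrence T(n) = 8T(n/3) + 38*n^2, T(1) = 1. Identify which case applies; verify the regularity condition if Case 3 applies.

a=8, b=3, f(n)=38*n^2.
log_3(8) = 1.893 < 2.
f(n) = Omega(n^(1.893+epsilon)) for some epsilon > 0, so Case 3 is the candidate.
Regularity: a*f(n/b) = 8*38*(n/3)^2 = (8/9)*38*n^2 <= c*f(n) with c = 8/9 < 1. Satisfied.
Case 3: T(n) = Theta(n^2).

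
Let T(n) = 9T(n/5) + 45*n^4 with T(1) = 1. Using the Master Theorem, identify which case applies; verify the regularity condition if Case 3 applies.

a=9, b=5, f(n)=45*n^4.
log_5(9) = 1.365 < 4.
f(n) = Omega(n^(1.365+epsilon)) for some epsilon > 0, so Case 3 is the candidate.
Regularity: a*f(n/b) = 9*45*(n/5)^4 = (9/625)*45*n^4 <= c*f(n) with c = 9/625 < 1. Satisfied.
Case 3: T(n) = Theta(n^4).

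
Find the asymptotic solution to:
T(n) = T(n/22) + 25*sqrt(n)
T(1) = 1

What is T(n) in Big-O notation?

Each level contributes sqrt(n/22^k). Geometric series with ratio 1/sqrt(22) < 1 sums to O(sqrt(n)).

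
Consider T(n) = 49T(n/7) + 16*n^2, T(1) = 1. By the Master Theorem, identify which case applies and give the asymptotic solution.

a=49, b=7, f(n)=16*n^2.
log_7(49) = 2, so n^(log_b(a)) = n^2.
f(n) = Theta(n^2), so Case 2 applies.
T(n) = Theta(n^2 log n).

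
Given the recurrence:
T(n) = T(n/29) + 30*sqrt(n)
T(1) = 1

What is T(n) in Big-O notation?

Each level contributes sqrt(n/29^k). Geometric series with ratio 1/sqrt(29) < 1 sums to O(sqrt(n)).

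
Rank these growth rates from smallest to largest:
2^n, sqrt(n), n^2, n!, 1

Ordered by growth rate: 1 < sqrt(n) < n^2 < 2^n < n!.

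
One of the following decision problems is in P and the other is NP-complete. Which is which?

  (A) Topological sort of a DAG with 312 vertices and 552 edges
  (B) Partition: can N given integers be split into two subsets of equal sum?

(A) is P: DFS-based topological sort runs in O(V+E).
(B) is NP-complete: Subset Sum reduces to it (one of Karp's 21 NP-complete problems).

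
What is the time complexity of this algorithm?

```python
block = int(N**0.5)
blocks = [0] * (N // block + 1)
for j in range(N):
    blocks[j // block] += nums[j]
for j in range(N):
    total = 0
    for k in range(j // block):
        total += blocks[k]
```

Time complexity: O(n * sqrt(n)).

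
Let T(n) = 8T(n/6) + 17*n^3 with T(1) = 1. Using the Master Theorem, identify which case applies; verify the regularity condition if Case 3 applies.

a=8, b=6, f(n)=17*n^3.
log_6(8) = 1.161 < 3.
f(n) = Omega(n^(1.161+epsilon)) for some epsilon > 0, so Case 3 is the candidate.
Regularity: a*f(n/b) = 8*17*(n/6)^3 = (8/216)*17*n^3 <= c*f(n) with c = 8/216 < 1. Satisfied.
Case 3: T(n) = Theta(n^3).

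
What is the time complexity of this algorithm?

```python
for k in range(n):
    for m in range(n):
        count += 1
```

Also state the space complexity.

Time complexity: O(n^2).
Space complexity: O(1).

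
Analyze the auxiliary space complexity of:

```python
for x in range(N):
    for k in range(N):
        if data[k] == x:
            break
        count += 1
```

Space complexity: O(1).
Only a constant amount of auxiliary storage is used; nothing grows with n.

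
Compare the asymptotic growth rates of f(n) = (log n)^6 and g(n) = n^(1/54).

g(n) = n^(1/54) grows faster: any positive power of n dominates any polylog.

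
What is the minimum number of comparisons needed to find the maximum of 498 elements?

Finding the maximum requires 497 comparisons. Each comparison eliminates exactly one candidate. With 498 candidates, we need 497 eliminations.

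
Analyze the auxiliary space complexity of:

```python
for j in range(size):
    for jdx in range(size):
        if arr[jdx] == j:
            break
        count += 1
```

Space complexity: O(1).
Only a constant amount of auxiliary storage is used; nothing grows with n.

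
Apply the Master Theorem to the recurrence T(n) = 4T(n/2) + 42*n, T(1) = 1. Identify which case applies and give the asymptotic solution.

a=4, b=2, f(n)=42*n.
log_2(4) = 2 > 1.
Since f(n) = O(n^1) is polynomially smaller than n^2, Case 1 applies.
T(n) = Theta(n^2).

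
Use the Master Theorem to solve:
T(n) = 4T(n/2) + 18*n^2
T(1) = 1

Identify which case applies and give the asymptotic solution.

a=4, b=2, f(n)=18*n^2.
log_2(4) = 2, so n^(log_b(a)) = n^2.
f(n) = Theta(n^2), so Case 2 applies.
T(n) = Theta(n^2 log n).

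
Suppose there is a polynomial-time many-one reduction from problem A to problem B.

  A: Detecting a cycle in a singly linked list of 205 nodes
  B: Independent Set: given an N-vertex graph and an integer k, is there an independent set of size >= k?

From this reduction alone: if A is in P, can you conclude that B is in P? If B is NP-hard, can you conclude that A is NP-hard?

A poly-time reduction A <=_p B transfers tractability DOWN (B easy => A easy) and hardness UP (A hard => B hard), not the reverse.
From A in P, the reduction alone does NOT give B in P: any problem in P trivially reduces to SAT, yet SAT is not known to be in P.
From B NP-hard, the reduction alone does NOT give A NP-hard: again, easy problems reduce to hard ones.
(Here in fact A is P and B is NP-complete.)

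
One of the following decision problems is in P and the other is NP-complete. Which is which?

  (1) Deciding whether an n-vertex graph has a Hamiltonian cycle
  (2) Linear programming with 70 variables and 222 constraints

(1) is NP-complete: one of Karp's 21 NP-complete problems.
(2) is P: the ellipsoid and interior-point methods run in polynomial time.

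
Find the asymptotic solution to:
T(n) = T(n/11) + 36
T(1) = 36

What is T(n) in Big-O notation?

Each step divides n by 11 and adds 36. After log_11(n) steps, T(n) = O(log n).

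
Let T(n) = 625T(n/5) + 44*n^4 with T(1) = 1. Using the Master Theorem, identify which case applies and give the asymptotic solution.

a=625, b=5, f(n)=44*n^4.
log_5(625) = 4, so n^(log_b(a)) = n^4.
f(n) = Theta(n^4), so Case 2 applies.
T(n) = Theta(n^4 log n).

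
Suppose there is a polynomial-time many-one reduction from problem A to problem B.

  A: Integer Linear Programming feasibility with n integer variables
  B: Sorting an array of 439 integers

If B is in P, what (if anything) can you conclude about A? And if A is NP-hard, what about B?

A poly-time reduction A <=_p B means any A-instance can be transformed to a B-instance in poly time.
If B is in P: compose the reduction with B's poly-time algorithm to solve A in poly time, so A is in P.
If A is NP-hard: every NP problem reduces to A, which reduces to B; composing reductions, every NP problem reduces to B, so B is NP-hard.
(Here in fact A is NP-complete and B is in P, so no such reduction is known -- its existence would imply P = NP; the analysis concerns only what the assumed reduction would or would not let you conclude.)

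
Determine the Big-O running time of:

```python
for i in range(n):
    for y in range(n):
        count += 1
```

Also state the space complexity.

Time complexity: O(n^2).
Space complexity: O(1).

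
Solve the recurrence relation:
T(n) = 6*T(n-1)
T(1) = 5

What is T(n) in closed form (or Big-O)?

Each step multiplies by 6. T(n) = T(1)*6^(n-1) = 5*6^(n-1).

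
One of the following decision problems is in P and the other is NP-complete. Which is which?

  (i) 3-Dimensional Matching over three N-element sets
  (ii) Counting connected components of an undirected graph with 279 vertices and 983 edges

(i) is NP-complete: one of Karp's 21 NP-complete problems.
(ii) is P: BFS/DFS visits each vertex and edge once: O(V+E).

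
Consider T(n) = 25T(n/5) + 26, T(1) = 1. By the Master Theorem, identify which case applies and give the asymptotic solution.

a=25, b=5, f(n)=26.
log_5(25) = 2 > 0.
Since f(n) = O(n^0) is polynomially smaller than n^2, Case 1 applies.
T(n) = Theta(n^2).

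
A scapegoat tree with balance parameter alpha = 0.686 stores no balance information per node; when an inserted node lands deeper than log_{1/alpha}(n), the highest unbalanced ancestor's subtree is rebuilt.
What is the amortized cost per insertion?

Search/insert path is O(log n). A rebuild of a subtree of size s costs O(s), but with alpha = 0.686 at least Omega(s) insertions must have occurred in that subtree since its last rebuild. Charging O(1) of the rebuild to each such insertion gives O(log n) amortized.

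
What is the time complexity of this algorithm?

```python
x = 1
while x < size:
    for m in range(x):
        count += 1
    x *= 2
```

Time complexity: O(n).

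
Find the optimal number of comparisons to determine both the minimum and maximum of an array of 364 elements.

Naive approach: 726 comparisons (363 for max + 363 for min).
Optimal: Compare elements in pairs first (floor(n/2) = 182 comparisons), then find max among winners and min among losers (181 comparisons each).
Total: ceil(3n/2) - 2 = 544 comparisons. An adversary argument shows this is also a lower bound.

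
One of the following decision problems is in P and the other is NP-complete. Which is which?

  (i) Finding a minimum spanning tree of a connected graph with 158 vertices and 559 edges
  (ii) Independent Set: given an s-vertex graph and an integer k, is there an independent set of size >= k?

(i) is P: Kruskal's / Prim's algorithms run in polynomial time.
(ii) is NP-complete: complement of Clique (with k part of the input).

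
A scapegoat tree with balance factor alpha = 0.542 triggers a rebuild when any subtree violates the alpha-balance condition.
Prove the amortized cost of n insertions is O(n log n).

Define potential Phi = c * sum of |size(left(v)) - size(right(v))| over all nodes. An insertion at depth d costs O(d) = O(log n) and increases Phi by O(log n). When a rebuild of subtree of size s occurs, it costs O(s) but reduces Phi by Omega(s). With alpha = 0.542, between rebuilds Omega(s) insertions must occur. Amortized cost per insertion: O(log n).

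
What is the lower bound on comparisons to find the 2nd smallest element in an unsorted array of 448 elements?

Finding the 2nd smallest of 448 elements requires Omega(n) comparisons. Every element must participate in at least one comparison; otherwise it could be the 2nd smallest.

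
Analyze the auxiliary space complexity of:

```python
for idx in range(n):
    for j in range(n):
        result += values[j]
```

Space complexity: O(1).
Only a constant amount of auxiliary storage is used; nothing grows with n.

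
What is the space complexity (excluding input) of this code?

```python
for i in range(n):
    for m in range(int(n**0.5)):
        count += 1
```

Space complexity: O(1).
Only a constant amount of auxiliary storage is used; nothing grows with n.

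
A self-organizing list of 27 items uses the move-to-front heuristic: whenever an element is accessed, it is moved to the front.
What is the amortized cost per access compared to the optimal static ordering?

With potential Phi = number of inversions between the MTF list and the optimal static list (at most C(27,2)), each access has amortized cost at most 2 * (cost under optimal static ordering). This is the move-to-front 2-competitiveness result.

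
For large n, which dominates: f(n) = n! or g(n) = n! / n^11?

f(n) = n! grows faster: the ratio n!/(n!/n^11) = n^11 -> infinity.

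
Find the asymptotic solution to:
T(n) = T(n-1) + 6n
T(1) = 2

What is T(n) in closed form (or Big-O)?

Unrolling: T(n) = 2 + 6*(2 + 3 + ... + n) = 2 + 6*(n(n+1)/2 - 1) = O(n^2).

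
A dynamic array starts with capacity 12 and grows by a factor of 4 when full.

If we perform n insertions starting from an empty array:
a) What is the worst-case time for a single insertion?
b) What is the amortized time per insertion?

(a) Worst-case single insertion: O(n) -- when the array is full at capacity c, the resize copies all c elements, and c can be Theta(n).
(b) Resizes happen at sizes 12, 48, 192, ... Total copy cost for n insertions: 12 + 48 + ... = O(n) (geometric series with ratio 1/4). Amortized cost per insertion: O(n)/n = O(1).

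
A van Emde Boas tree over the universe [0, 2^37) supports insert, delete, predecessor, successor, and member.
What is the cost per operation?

vEB recursively partitions [0, 137438953472) into sqrt(u) clusters of size sqrt(u). Each operation recurses into either one cluster or the summary, never both: T(u) = T(sqrt(u)) + O(1) => T(u) = O(log log u) = O(log 37). This is worst-case, not just amortized.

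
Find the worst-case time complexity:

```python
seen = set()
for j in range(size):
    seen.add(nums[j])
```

Time complexity: O(n).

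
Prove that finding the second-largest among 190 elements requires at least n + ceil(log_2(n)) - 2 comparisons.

Lower bound (adversary): identifying the maximum requires 190-1 comparisons (each eliminates one candidate). Assign weight 1 to each element; on each comparison the adversary lets the heavier side win and gives it the loser's weight. The max ends with weight 190, but each comparison it wins at most doubles its weight, so the max must win >= ceil(log_2(190)) = 8 comparisons. The second-largest is one of those 8 direct losers to the max, and identifying which one is largest needs >= 8-1 further comparisons. Total >= 190-1 + 8-1 = 196.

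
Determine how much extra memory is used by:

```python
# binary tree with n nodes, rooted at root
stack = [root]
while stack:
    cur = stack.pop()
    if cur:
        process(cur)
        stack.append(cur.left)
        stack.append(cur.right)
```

Space complexity: O(n).
Auxiliary storage grows linearly with the input size n in the worst case.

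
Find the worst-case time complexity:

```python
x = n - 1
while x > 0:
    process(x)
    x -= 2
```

Time complexity: O(n).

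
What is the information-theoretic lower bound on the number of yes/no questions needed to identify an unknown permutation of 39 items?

There are 39! = 20397882081197443358640281739902897356800000000 permutations. Each yes/no question gives at most 1 bit, so at least ceil(log_2(20397882081197443358640281739902897356800000000)) = 154 questions are needed.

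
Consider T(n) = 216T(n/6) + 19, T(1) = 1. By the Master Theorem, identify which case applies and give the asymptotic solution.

a=216, b=6, f(n)=19.
log_6(216) = 3 > 0.
Since f(n) = O(n^0) is polynomially smaller than n^3, Case 1 applies.
T(n) = Theta(n^3).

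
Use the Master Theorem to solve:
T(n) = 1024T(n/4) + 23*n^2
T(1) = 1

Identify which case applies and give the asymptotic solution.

a=1024, b=4, f(n)=23*n^2.
log_4(1024) = 5 > 2.
Since f(n) = O(n^2) is polynomially smaller than n^5, Case 1 applies.
T(n) = Theta(n^5).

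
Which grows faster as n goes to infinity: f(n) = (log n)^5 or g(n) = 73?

f(n) = (log n)^5 grows faster: any unbounded function dominates a constant.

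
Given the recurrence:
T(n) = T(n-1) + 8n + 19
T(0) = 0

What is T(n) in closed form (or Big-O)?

Dominant term in sum is 8*sum(i, i=1..n) = 8*n*(n+1)/2 = O(n^2).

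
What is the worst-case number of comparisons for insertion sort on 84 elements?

Insertion sort on reverse-sorted input: 1 + 2 + ... + (84-1) = 3486 comparisons.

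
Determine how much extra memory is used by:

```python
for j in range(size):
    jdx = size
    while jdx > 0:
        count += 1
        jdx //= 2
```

Space complexity: O(1).
Only a constant amount of auxiliary storage is used; nothing grows with n.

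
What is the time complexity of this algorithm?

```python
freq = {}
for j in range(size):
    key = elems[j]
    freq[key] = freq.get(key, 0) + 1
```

Time complexity: O(n).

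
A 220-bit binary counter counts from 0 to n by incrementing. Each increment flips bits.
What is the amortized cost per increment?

Bit i flips every 2^i increments. Total flips over n increments: sum_{i=0}^{220} n/2^i < 2n. Amortized cost: 2n/n = O(1).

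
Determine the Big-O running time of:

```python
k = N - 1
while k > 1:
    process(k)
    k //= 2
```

Time complexity: O(log n).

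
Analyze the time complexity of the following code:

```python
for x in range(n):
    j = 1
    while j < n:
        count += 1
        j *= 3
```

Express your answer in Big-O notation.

Time complexity: O(n log n).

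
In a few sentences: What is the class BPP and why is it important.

BPP (Bounded-error Probabilistic Polynomial time) is the class of problems solvable by a randomized algorithm in polynomial time with error probability at most 1/3. BPP contains P and is contained in PSPACE. It is widely conjectured that P = BPP, meaning randomness does not help for decision problems.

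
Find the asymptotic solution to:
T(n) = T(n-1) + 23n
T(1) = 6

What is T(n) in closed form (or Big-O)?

Unrolling: T(n) = 6 + 23*(2 + 3 + ... + n) = 6 + 23*(n(n+1)/2 - 1) = O(n^2).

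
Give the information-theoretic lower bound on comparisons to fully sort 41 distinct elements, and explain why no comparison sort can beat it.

A comparison sort is a binary decision tree whose leaves are the 41! = 33452526613163807108170062053440751665152000000000 possible output permutations. A binary tree with L leaves has height >= ceil(log_2(L)). So any comparison sort needs >= ceil(log_2(41!)) = 165 comparisons in the worst case.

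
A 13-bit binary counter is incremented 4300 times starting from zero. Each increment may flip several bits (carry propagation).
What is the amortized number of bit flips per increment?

Bit i flips on every 2^i-th increment, so over 4300 increments bit i flips floor(4300/2^i) times. Summing over i: total flips < 2 * 4300. Amortized: < 2 = O(1) per increment.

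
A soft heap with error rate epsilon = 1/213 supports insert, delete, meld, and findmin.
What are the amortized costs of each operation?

Soft heaps (Chazelle) allow up to an epsilon = 1/213 fraction of elements to have corrupted (raised) keys. Insert is O(log(1/epsilon)) = O(log 213) amortized -- the structure maintains heap-ordered binary trees of rank bounded by O(log(1/epsilon)). Meld concatenates root lists: O(1) amortized. Delete and findmin are O(1) amortized.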